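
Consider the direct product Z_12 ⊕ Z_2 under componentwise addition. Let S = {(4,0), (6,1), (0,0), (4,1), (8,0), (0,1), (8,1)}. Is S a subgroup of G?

No

|S| = 7 does not divide |G| = 24, so by Lagrange S is not a subgroup.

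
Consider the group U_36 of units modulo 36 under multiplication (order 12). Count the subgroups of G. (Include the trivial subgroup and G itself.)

|G| = 12, so by Lagrange every subgroup order divides 12. Divisors: 1, 2, 3, 4, 6, 12.
Subgroups by order — order 1: 1; order 2: 3; order 3: 1; order 4: 1; order 6: 3; order 12: 1.
Total: 1 + 3 + 1 + 1 + 3 + 1 = 10.

10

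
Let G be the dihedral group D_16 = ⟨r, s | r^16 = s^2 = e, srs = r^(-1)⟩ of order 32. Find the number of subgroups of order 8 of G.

|G| = 32 and 8 | 32, so subgroups of order 8 are possible by Lagrange.
The subgroups of order 8 are: {e, r^2, r^4, r^6, r^8, r^10, r^12, r^14}; {e, r^4, r^8, r^12, r^2s, r^6s, r^10s, r^14s}; {e, r^4, r^8, r^12, r^3s, r^7s, r^11s, r^15s}; {e, r^4, r^8, r^12, s, r^4s, r^8s, r^12s}; … (5 in all).
So G has 5 subgroups of order 8.

5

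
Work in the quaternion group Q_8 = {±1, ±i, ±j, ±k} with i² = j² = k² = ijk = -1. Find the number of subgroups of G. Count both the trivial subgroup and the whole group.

|G| = 8, so by Lagrange every subgroup order divides 8. Divisors: 1, 2, 4, 8.
Subgroups by order — order 1: 1; order 2: 1; order 4: 3; order 8: 1.
Total: 1 + 1 + 3 + 1 = 6.

6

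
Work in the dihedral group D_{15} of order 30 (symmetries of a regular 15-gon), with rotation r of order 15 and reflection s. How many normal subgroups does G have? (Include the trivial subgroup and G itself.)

5

G has 28 subgroups. Checking conjugation-invariance by order — order 1: 1/1 normal; order 2: 0/15 normal; order 3: 1/1 normal; order 5: 1/1 normal; order 6: 0/5 normal; order 10: 0/3 normal; order 15: 1/1 normal; order 30: 1/1 normal.
Total normal subgroups: 5.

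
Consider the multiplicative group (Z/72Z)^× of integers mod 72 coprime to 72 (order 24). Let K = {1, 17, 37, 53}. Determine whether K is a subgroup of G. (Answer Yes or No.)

|K| = 4 divides |G| = 24, consistent with Lagrange.
K contains the identity, every element's inverse is in K, and K is closed under ·: it is a subgroup.

Yes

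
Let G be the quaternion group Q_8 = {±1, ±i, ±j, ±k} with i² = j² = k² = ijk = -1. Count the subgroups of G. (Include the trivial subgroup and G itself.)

6

|G| = 8, so by Lagrange every subgroup order divides 8. Divisors: 1, 2, 4, 8.
Subgroups by order — order 1: 1; order 2: 1; order 4: 3; order 8: 1.
Total: 1 + 1 + 3 + 1 = 6.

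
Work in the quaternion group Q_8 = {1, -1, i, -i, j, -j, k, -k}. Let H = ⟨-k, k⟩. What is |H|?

|⟨-k⟩| = 4 and |⟨k⟩| = 4, so |H| is a multiple of lcm(4, 4) = 4 and divides |G| = 8.
Closing under the operation: H = {1, -1, k, -k}, so |H| = 4.

4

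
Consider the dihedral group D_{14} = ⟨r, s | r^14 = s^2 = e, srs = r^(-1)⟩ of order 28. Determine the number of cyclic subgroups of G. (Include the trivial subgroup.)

18

Each element a generates a cyclic subgroup ⟨a⟩; distinct elements may generate the same one (a cyclic group of order d has φ(d) generators).
Cyclic subgroups by order — order 1: 1; order 2: 15; order 7: 1; order 14: 1.
Total: 18.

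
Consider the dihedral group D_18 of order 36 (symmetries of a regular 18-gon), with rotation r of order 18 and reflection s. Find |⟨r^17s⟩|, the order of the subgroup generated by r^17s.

2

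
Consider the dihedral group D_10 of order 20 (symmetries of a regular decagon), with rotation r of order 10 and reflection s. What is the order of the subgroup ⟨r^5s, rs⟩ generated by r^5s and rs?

10

|⟨r^5s⟩| = 2 and |⟨rs⟩| = 2, so |H| is a multiple of lcm(2, 2) = 2 and divides |G| = 20.
Closing under the operation: H = {e, r^2, r^4, r^6, r^8, rs, r^3s, r^5s, r^7s, r^9s}, so |H| = 10.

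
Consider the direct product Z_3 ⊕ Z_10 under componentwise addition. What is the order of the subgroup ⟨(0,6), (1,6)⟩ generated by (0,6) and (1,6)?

|⟨(0,6)⟩| = 5 and |⟨(1,6)⟩| = 15, so |H| is a multiple of lcm(5, 15) = 15 and divides |G| = 30.
Closing under the operation: H = {(0,0), (0,2), (0,4), (0,6), (0,8), (1,0), (1,2), (1,4), (1,6), (1,8), (2,0), (2,2), (2,4), (2,6), (2,8)}, so |H| = 15.

15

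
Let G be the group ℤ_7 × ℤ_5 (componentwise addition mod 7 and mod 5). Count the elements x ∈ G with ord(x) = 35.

24

An element (a,b) has order lcm(ord(a), ord(b)); count pairs with lcm equal to 35.
Enumerating gives 24 such elements.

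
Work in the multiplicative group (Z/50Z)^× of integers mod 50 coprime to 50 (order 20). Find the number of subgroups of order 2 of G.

|G| = 20 and 2 | 20, so subgroups of order 2 are possible by Lagrange.
The subgroups of order 2 are: {1, 49}.
So G has 1 subgroup of order 2.

1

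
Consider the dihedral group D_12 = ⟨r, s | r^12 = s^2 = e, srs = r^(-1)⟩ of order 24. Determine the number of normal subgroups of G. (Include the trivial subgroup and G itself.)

9

G has 34 subgroups. Checking conjugation-invariance by order — order 1: 1/1 normal; order 2: 1/13 normal; order 3: 1/1 normal; order 4: 1/7 normal; order 6: 1/5 normal; order 8: 0/3 normal; order 12: 3/3 normal; order 24: 1/1 normal.
Total normal subgroups: 9.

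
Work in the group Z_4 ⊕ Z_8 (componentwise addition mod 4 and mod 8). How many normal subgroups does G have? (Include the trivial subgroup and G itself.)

G is abelian, so every subgroup is normal.
G has 22 subgroups in total, hence 22 normal subgroups.

22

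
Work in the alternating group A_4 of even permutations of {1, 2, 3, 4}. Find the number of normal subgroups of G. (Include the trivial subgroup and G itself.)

3

G has 10 subgroups. Checking conjugation-invariance by order — order 1: 1/1 normal; order 2: 0/3 normal; order 3: 0/4 normal; order 4: 1/1 normal; order 12: 1/1 normal.
Total normal subgroups: 3.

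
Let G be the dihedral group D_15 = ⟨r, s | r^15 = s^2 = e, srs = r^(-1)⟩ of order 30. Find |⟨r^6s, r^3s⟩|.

|⟨r^6s⟩| = 2 and |⟨r^3s⟩| = 2, so |H| is a multiple of lcm(2, 2) = 2 and divides |G| = 30.
Closing under the operation: H = {e, r^3, r^6, r^9, r^12, s, r^3s, r^6s, r^9s, r^12s}, so |H| = 10.

10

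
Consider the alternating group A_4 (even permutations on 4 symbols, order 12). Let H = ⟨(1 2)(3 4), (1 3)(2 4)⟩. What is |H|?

4

|⟨(1 2)(3 4)⟩| = 2 and |⟨(1 3)(2 4)⟩| = 2, so |H| is a multiple of lcm(2, 2) = 2 and divides |G| = 12.
Closing under the operation: H = {e, (1 2)(3 4), (1 3)(2 4), (1 4)(2 3)}, so |H| = 4.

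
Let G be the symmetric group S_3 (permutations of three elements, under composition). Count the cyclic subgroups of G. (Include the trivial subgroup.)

Group the elements of G by the cyclic subgroup they generate; each cyclic subgroup of order d accounts for φ(d) elements.
Cyclic subgroups by order — order 1: 1; order 2: 3; order 3: 1.
Total: 5.

5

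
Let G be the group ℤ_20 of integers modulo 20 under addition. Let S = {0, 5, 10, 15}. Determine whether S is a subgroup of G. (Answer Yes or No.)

|S| = 4 divides |G| = 20, consistent with Lagrange.
S contains the identity, every element's inverse is in S, and S is closed under +: it is a subgroup.
In fact S = ⟨5⟩.

Yes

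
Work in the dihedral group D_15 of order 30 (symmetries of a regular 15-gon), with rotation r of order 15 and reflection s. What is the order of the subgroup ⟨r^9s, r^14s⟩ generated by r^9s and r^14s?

6

|⟨r^9s⟩| = 2 and |⟨r^14s⟩| = 2, so |H| is a multiple of lcm(2, 2) = 2 and divides |G| = 30.
Closing under the operation: H = {e, r^5, r^10, r^4s, r^9s, r^14s}, so |H| = 6.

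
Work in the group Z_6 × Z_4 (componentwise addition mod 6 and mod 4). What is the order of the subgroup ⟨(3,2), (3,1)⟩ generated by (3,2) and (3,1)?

|⟨(3,2)⟩| = 2 and |⟨(3,1)⟩| = 4, so |H| is a multiple of lcm(2, 4) = 4 and divides |G| = 24.
Closing under the operation: H = {(0,0), (0,1), (0,2), (0,3), (3,0), (3,1), (3,2), (3,3)}, so |H| = 8.

8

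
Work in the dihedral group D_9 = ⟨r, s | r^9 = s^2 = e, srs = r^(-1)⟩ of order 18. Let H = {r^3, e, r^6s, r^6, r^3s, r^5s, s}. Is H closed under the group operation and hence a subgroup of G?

No

|H| = 7 does not divide |G| = 18, so by Lagrange H is not a subgroup.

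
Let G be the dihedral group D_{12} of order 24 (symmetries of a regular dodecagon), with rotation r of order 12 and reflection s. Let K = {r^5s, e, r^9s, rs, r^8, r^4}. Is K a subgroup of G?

Yes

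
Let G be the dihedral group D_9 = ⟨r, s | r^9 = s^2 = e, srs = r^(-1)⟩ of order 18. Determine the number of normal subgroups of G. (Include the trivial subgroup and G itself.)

4

G has 16 subgroups. Checking conjugation-invariance by order — order 1: 1/1 normal; order 2: 0/9 normal; order 3: 1/1 normal; order 6: 0/3 normal; order 9: 1/1 normal; order 18: 1/1 normal.
Total normal subgroups: 4.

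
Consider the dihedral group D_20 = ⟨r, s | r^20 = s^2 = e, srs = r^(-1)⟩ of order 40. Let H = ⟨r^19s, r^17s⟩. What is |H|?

20

|⟨r^19s⟩| = 2 and |⟨r^17s⟩| = 2, so |H| is a multiple of lcm(2, 2) = 2 and divides |G| = 40.
Closing under the operation: H = {e, r^2, r^4, r^6, r^8, r^10, r^12, r^14, r^16, r^18, rs, r^3s, r^5s, r^7s, r^9s, r^11s, r^13s, r^15s, r^17s, r^19s}, so |H| = 20.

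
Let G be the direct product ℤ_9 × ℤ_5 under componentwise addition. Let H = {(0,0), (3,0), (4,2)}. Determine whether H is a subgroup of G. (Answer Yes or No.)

(3,0) ∈ H but its inverse (6,0) ∉ H, so H is not a subgroup.

No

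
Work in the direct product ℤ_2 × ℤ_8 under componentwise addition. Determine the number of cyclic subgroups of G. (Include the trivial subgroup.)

8

A cyclic subgroup of order d is generated by each of its φ(d) elements of order d, so the cyclic subgroups of order d number (#elements of order d)/φ(d).
Cyclic subgroups by order — order 1: 1; order 2: 3; order 4: 2; order 8: 2.
Total: 8.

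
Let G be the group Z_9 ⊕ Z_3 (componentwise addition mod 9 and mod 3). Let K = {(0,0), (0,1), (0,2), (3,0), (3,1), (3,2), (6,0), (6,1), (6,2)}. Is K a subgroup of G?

Yes

|K| = 9 divides |G| = 27, consistent with Lagrange.
K contains the identity, every element's inverse is in K, and K is closed under +: it is a subgroup.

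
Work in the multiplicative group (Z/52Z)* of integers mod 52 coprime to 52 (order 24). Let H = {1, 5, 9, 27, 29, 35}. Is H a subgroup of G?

No

35 ∈ H but its inverse 3 ∉ H, so H is not a subgroup.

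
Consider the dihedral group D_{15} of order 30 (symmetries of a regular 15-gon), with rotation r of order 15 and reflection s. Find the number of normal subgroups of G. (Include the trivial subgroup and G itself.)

5

G has 28 subgroups. Checking conjugation-invariance by order — order 1: 1/1 normal; order 2: 0/15 normal; order 3: 1/1 normal; order 5: 1/1 normal; order 6: 0/5 normal; order 10: 0/3 normal; order 15: 1/1 normal; order 30: 1/1 normal.
Total normal subgroups: 5.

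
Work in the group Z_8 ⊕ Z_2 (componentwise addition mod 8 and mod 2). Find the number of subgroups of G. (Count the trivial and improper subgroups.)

11

|G| = 16, so by Lagrange every subgroup order divides 16. Divisors: 1, 2, 4, 8, 16.
Subgroups by order — order 1: 1; order 2: 3; order 4: 3; order 8: 3; order 16: 1.
Total: 1 + 3 + 3 + 3 + 1 = 11.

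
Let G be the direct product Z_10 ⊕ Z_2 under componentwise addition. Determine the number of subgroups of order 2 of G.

|G| = 20 and 2 | 20, so subgroups of order 2 are possible by Lagrange.
The subgroups of order 2 are: {(0,0), (0,1)}; {(0,0), (5,0)}; {(0,0), (5,1)}.
So G has 3 subgroups of order 2.

3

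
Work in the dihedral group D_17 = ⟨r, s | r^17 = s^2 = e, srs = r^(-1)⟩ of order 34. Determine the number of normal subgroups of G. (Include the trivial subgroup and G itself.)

G has 20 subgroups. Checking conjugation-invariance by order — order 1: 1/1 normal; order 2: 0/17 normal; order 17: 1/1 normal; order 34: 1/1 normal.
Total normal subgroups: 3.

3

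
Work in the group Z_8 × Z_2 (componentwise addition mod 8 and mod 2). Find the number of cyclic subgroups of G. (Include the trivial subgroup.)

Each element a generates a cyclic subgroup ⟨a⟩; distinct elements may generate the same one (a cyclic group of order d has φ(d) generators).
Cyclic subgroups by order — order 1: 1; order 2: 3; order 4: 2; order 8: 2.
Total: 8.

8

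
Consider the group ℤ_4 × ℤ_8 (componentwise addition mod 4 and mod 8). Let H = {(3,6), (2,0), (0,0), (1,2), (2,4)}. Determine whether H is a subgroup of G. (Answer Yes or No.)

|H| = 5 does not divide |G| = 32, so by Lagrange H is not a subgroup.

No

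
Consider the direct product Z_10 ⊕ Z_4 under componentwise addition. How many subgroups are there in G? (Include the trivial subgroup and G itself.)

16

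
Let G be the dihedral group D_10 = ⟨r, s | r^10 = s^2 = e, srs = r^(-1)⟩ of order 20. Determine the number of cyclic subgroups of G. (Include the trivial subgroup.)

14

Group the elements of G by the cyclic subgroup they generate; each cyclic subgroup of order d accounts for φ(d) elements.
Cyclic subgroups by order — order 1: 1; order 2: 11; order 5: 1; order 10: 1.
Total: 14.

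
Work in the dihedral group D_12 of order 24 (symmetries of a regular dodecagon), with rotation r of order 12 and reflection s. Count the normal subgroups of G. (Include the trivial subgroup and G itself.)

G has 34 subgroups. Checking conjugation-invariance by order — order 1: 1/1 normal; order 2: 1/13 normal; order 3: 1/1 normal; order 4: 1/7 normal; order 6: 1/5 normal; order 8: 0/3 normal; order 12: 3/3 normal; order 24: 1/1 normal.
Total normal subgroups: 9.

9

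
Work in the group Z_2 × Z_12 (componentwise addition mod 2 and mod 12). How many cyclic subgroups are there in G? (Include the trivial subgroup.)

12

Group the elements of G by the cyclic subgroup they generate; each cyclic subgroup of order d accounts for φ(d) elements.
Cyclic subgroups by order — order 1: 1; order 2: 3; order 3: 1; order 4: 2; order 6: 3; order 12: 2.
Total: 12.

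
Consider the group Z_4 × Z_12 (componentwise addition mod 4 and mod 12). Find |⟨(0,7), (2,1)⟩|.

24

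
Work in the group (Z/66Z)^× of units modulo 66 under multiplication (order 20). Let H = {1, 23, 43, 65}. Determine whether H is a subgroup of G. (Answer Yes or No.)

Yes

|H| = 4 divides |G| = 20, consistent with Lagrange.
H contains the identity, every element's inverse is in H, and H is closed under ·: it is a subgroup.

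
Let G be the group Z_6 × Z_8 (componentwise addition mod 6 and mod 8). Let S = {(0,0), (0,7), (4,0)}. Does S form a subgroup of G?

No

(0,7) ∈ S but its inverse (0,1) ∉ S, so S is not a subgroup.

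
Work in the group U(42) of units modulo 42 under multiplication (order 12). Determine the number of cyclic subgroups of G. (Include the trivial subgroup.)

8

A cyclic subgroup of order d is generated by each of its φ(d) elements of order d, so the cyclic subgroups of order d number (#elements of order d)/φ(d).
Cyclic subgroups by order — order 1: 1; order 2: 3; order 3: 1; order 6: 3.
Total: 8.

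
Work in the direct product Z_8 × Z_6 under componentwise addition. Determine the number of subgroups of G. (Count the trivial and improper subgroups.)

22

|G| = 48, so by Lagrange every subgroup order divides 48. Divisors: 1, 2, 3, 4, 6, 8, 12, 16, 24, 48.
Subgroups by order — order 1: 1; order 2: 3; order 3: 1; order 4: 3; order 6: 3; order 8: 3; order 12: 3; order 16: 1; order 24: 3; order 48: 1.
Total: 1 + 3 + 1 + 3 + 3 + 3 + 3 + 1 + 3 + 1 = 22.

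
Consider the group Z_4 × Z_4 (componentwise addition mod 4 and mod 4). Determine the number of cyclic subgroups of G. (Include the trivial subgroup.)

Group the elements of G by the cyclic subgroup they generate; each cyclic subgroup of order d accounts for φ(d) elements.
Cyclic subgroups by order — order 1: 1; order 2: 3; order 4: 6.
Total: 10.

10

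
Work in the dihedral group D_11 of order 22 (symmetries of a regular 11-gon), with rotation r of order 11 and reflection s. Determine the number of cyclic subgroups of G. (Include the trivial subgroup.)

13

A cyclic subgroup of order d is generated by each of its φ(d) elements of order d, so the cyclic subgroups of order d number (#elements of order d)/φ(d).
Cyclic subgroups by order — order 1: 1; order 2: 11; order 11: 1.
Total: 13.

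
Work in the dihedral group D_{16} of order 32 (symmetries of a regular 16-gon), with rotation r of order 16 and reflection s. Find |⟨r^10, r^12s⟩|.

|⟨r^10⟩| = 8 and |⟨r^12s⟩| = 2, so |H| is a multiple of lcm(8, 2) = 8 and divides |G| = 32.
Closing under the operation: H = {e, r^2, r^4, r^6, r^8, r^10, r^12, r^14, s, r^2s, r^4s, r^6s, r^8s, r^10s, r^12s, r^14s}, so |H| = 16.

16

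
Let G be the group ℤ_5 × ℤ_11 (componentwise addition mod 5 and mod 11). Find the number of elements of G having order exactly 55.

40

An element (a,b) has order lcm(ord(a), ord(b)); count pairs with lcm equal to 55.
Enumerating gives 40 such elements.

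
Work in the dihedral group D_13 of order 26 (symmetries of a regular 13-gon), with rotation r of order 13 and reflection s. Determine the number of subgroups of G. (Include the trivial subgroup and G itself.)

16

|G| = 26, so by Lagrange every subgroup order divides 26. Divisors: 1, 2, 13, 26.
Subgroups by order — order 1: 1; order 2: 13; order 13: 1; order 26: 1.
Total: 1 + 13 + 1 + 1 = 16.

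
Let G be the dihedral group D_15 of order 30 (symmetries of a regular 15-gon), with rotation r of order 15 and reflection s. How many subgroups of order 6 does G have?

5

|G| = 30 and 6 | 30, so subgroups of order 6 are possible by Lagrange.
The subgroups of order 6 are: {e, r^5, r^10, s, r^5s, r^10s}; {e, r^5, r^10, rs, r^6s, r^11s}; {e, r^5, r^10, r^2s, r^7s, r^12s}; {e, r^5, r^10, r^3s, r^8s, r^13s}; … (5 in all).
So G has 5 subgroups of order 6.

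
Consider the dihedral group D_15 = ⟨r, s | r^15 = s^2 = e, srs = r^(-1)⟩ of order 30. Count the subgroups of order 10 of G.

|G| = 30 and 10 | 30, so subgroups of order 10 are possible by Lagrange.
The subgroups of order 10 are: {e, r^3, r^6, r^9, r^12, rs, r^4s, r^7s, r^10s, r^13s}; {e, r^3, r^6, r^9, r^12, r^2s, r^5s, r^8s, r^11s, r^14s}; {e, r^3, r^6, r^9, r^12, s, r^3s, r^6s, r^9s, r^12s}.
So G has 3 subgroups of order 10.

3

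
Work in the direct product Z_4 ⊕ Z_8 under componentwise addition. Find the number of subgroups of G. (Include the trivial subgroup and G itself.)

|G| = 32, so by Lagrange every subgroup order divides 32. Divisors: 1, 2, 4, 8, 16, 32.
Subgroups by order — order 1: 1; order 2: 3; order 4: 7; order 8: 7; order 16: 3; order 32: 1.
Total: 1 + 3 + 7 + 7 + 3 + 1 = 22.

22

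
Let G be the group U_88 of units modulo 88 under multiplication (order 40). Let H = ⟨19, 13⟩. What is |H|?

20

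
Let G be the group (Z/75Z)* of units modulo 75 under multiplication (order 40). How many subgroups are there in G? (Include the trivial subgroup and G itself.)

16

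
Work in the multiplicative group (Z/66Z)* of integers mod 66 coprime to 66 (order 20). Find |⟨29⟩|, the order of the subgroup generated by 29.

Compute successive powers of 29 mod 66: 29, 49, 35, 25, 65, 37, 17, 31, …; 29^10 ≡ 1 (mod 66).
So |⟨29⟩| = 10.

10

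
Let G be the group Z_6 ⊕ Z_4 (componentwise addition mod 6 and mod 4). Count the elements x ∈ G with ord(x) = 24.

0

An element (a,b) has order lcm(ord(a), ord(b)); count pairs with lcm equal to 24.
Enumerating gives 0 such elements.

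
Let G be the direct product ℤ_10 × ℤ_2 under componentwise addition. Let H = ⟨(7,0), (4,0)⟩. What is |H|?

|⟨(7,0)⟩| = 10 and |⟨(4,0)⟩| = 5, so |H| is a multiple of lcm(10, 5) = 10 and divides |G| = 20.
Closing under the operation: H = {(0,0), (1,0), (2,0), (3,0), (4,0), (5,0), (6,0), (7,0), (8,0), (9,0)}, so |H| = 10.

10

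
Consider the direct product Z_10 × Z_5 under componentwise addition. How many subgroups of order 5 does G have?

6

|G| = 50 and 5 | 50, so subgroups of order 5 are possible by Lagrange.
The subgroups of order 5 are: {(0,0), (0,1), (0,2), (0,3), (0,4)}; {(0,0), (2,0), (4,0), (6,0), (8,0)}; {(0,0), (2,1), (4,2), (6,3), (8,4)}; {(0,0), (2,2), (4,4), (6,1), (8,3)}; … (6 in all).
So G has 6 subgroups of order 5.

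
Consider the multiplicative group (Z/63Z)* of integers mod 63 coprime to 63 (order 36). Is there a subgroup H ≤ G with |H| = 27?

No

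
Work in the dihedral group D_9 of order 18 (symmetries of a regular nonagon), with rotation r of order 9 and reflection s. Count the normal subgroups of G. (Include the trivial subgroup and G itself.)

4

G has 16 subgroups. Checking conjugation-invariance by order — order 1: 1/1 normal; order 2: 0/9 normal; order 3: 1/1 normal; order 6: 0/3 normal; order 9: 1/1 normal; order 18: 1/1 normal.
Total normal subgroups: 4.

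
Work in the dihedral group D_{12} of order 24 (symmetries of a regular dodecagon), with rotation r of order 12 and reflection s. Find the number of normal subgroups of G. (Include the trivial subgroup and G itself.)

G has 34 subgroups. Checking conjugation-invariance by order — order 1: 1/1 normal; order 2: 1/13 normal; order 3: 1/1 normal; order 4: 1/7 normal; order 6: 1/5 normal; order 8: 0/3 normal; order 12: 3/3 normal; order 24: 1/1 normal.
Total normal subgroups: 9.

9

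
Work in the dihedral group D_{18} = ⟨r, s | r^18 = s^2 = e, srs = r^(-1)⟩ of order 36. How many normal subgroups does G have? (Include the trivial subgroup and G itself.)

9

G has 45 subgroups. Checking conjugation-invariance by order — order 1: 1/1 normal; order 2: 1/19 normal; order 3: 1/1 normal; order 4: 0/9 normal; order 6: 1/7 normal; order 9: 1/1 normal; order 12: 0/3 normal; order 18: 3/3 normal; order 36: 1/1 normal.
Total normal subgroups: 9.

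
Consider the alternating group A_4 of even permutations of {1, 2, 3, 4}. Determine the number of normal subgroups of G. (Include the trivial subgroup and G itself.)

3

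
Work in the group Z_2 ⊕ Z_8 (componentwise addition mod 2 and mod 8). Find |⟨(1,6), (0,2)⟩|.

|⟨(1,6)⟩| = 4 and |⟨(0,2)⟩| = 4, so |H| is a multiple of lcm(4, 4) = 4 and divides |G| = 16.
Closing under the operation: H = {(0,0), (0,2), (0,4), (0,6), (1,0), (1,2), (1,4), (1,6)}, so |H| = 8.

8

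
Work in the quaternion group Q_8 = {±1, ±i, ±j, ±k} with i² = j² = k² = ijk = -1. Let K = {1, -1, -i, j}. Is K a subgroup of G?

-i ∈ K but its inverse i ∉ K, so K is not a subgroup.

No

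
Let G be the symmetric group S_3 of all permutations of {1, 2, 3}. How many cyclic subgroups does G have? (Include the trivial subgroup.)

Each element a generates a cyclic subgroup ⟨a⟩; distinct elements may generate the same one (a cyclic group of order d has φ(d) generators).
Cyclic subgroups by order — order 1: 1; order 2: 3; order 3: 1.
Total: 5.

5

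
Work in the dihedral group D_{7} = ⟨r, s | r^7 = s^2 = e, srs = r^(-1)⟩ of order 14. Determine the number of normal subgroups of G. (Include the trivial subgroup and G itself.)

G has 10 subgroups. Checking conjugation-invariance by order — order 1: 1/1 normal; order 2: 0/7 normal; order 7: 1/1 normal; order 14: 1/1 normal.
Total normal subgroups: 3.

3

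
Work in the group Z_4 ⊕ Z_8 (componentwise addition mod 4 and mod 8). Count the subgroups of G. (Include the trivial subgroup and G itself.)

22

|G| = 32, so by Lagrange every subgroup order divides 32. Divisors: 1, 2, 4, 8, 16, 32.
Subgroups by order — order 1: 1; order 2: 3; order 4: 7; order 8: 7; order 16: 3; order 32: 1.
Total: 1 + 3 + 7 + 7 + 3 + 1 = 22.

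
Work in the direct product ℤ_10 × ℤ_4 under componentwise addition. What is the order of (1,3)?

The order of (1,3) in Z_10 × Z_4 is lcm(ord(1) in Z_10, ord(3) in Z_4).
ord(1) = 10 and ord(3) = 4, so |⟨(1,3)⟩| = lcm(10, 4) = 20.

20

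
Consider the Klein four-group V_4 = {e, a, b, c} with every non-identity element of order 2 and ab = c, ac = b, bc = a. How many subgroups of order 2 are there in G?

3

|G| = 4 and 2 | 4, so subgroups of order 2 are possible by Lagrange.
The subgroups of order 2 are: {e, a}; {e, b}; {e, c}.
So G has 3 subgroups of order 2.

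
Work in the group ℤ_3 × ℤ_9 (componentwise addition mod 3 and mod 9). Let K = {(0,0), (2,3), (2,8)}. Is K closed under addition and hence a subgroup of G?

No

(2,3) ∈ K but its inverse (1,6) ∉ K, so K is not a subgroup.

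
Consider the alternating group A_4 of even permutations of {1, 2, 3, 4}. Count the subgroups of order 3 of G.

4

|G| = 12 and 3 | 12, so subgroups of order 3 are possible by Lagrange.
The subgroups of order 3 are: {e, (1 2 3), (1 3 2)}; {e, (1 2 4), (1 4 2)}; {e, (1 3 4), (1 4 3)}; {e, (2 3 4), (2 4 3)}.
So G has 4 subgroups of order 3.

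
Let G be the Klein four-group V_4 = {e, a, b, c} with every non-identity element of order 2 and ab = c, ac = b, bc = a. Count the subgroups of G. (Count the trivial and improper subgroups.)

5

|G| = 4, so by Lagrange every subgroup order divides 4. Divisors: 1, 2, 4.
Subgroups by order — order 1: 1; order 2: 3; order 4: 1.
Total: 1 + 3 + 1 = 5.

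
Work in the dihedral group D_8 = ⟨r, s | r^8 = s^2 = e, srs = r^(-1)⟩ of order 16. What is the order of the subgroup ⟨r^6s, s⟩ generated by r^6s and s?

8

|⟨r^6s⟩| = 2 and |⟨s⟩| = 2, so |H| is a multiple of lcm(2, 2) = 2 and divides |G| = 16.
Closing under the operation: H = {e, r^2, r^4, r^6, s, r^2s, r^4s, r^6s}, so |H| = 8.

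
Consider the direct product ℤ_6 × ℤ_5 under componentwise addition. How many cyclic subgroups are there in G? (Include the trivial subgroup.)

A cyclic subgroup of order d is generated by each of its φ(d) elements of order d, so the cyclic subgroups of order d number (#elements of order d)/φ(d).
Cyclic subgroups by order — order 1: 1; order 2: 1; order 3: 1; order 5: 1; order 6: 1; order 10: 1; order 15: 1; order 30: 1.
Total: 8.

8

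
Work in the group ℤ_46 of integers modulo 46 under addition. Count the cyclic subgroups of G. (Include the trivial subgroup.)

4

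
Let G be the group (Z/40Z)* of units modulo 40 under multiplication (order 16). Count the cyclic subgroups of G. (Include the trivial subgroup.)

12

A cyclic subgroup of order d is generated by each of its φ(d) elements of order d, so the cyclic subgroups of order d number (#elements of order d)/φ(d).
Cyclic subgroups by order — order 1: 1; order 2: 7; order 4: 4.
Total: 12.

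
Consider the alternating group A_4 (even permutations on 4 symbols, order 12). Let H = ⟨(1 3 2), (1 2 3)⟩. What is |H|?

|⟨(1 3 2)⟩| = 3 and |⟨(1 2 3)⟩| = 3, so |H| is a multiple of lcm(3, 3) = 3 and divides |G| = 12.
Closing under the operation: H = {e, (1 2 3), (1 3 2)}, so |H| = 3.

3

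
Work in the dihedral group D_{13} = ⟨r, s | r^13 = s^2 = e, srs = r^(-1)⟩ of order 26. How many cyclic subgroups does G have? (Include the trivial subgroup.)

Group the elements of G by the cyclic subgroup they generate; each cyclic subgroup of order d accounts for φ(d) elements.
Cyclic subgroups by order — order 1: 1; order 2: 13; order 13: 1.
Total: 15.

15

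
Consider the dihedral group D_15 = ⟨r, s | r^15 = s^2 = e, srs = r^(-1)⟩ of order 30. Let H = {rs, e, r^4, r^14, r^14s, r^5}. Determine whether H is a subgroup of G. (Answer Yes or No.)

No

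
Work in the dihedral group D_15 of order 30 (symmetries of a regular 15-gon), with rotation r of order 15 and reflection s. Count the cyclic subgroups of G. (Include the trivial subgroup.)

19

Group the elements of G by the cyclic subgroup they generate; each cyclic subgroup of order d accounts for φ(d) elements.
Cyclic subgroups by order — order 1: 1; order 2: 15; order 3: 1; order 5: 1; order 15: 1.
Total: 19.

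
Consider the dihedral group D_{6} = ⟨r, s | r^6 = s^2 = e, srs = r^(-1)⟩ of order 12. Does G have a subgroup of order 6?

Yes

6 | 12. A subgroup of order 6 is {e, r, r^2, r^3, r^4, r^5}.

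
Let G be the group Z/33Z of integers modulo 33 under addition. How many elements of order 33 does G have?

20

In a cyclic group of order 33, the number of elements of order d (for d | 33) is φ(d).
φ(33) = 20.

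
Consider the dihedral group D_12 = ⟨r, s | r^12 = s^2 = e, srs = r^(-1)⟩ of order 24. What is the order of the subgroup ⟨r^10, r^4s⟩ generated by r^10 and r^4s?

12

|⟨r^10⟩| = 6 and |⟨r^4s⟩| = 2, so |H| is a multiple of lcm(6, 2) = 6 and divides |G| = 24.
Closing under the operation: H = {e, r^2, r^4, r^6, r^8, r^10, s, r^2s, r^4s, r^6s, r^8s, r^10s}, so |H| = 12.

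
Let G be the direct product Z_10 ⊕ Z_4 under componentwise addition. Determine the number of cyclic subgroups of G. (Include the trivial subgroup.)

Each element a generates a cyclic subgroup ⟨a⟩; distinct elements may generate the same one (a cyclic group of order d has φ(d) generators).
Cyclic subgroups by order — order 1: 1; order 2: 3; order 4: 2; order 5: 1; order 10: 3; order 20: 2.
Total: 12.

12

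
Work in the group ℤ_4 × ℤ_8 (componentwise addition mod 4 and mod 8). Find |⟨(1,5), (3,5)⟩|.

16

|⟨(1,5)⟩| = 8 and |⟨(3,5)⟩| = 8, so |H| is a multiple of lcm(8, 8) = 8 and divides |G| = 32.
Closing under the operation: H = {(0,0), (0,2), (0,4), (0,6), (1,1), (1,3), (1,5), (1,7), (2,0), (2,2), (2,4), (2,6), (3,1), (3,3), (3,5), (3,7)}, so |H| = 16.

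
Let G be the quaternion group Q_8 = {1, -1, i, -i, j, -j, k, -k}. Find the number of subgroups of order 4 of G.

|G| = 8 and 4 | 8, so subgroups of order 4 are possible by Lagrange.
The subgroups of order 4 are: {1, -1, i, -i}; {1, -1, j, -j}; {1, -1, k, -k}.
So G has 3 subgroups of order 4.

3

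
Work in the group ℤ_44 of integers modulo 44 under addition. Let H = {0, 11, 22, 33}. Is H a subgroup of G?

Yes

|H| = 4 divides |G| = 44, consistent with Lagrange.
H contains the identity, every element's inverse is in H, and H is closed under +: it is a subgroup.
In fact H = ⟨33⟩.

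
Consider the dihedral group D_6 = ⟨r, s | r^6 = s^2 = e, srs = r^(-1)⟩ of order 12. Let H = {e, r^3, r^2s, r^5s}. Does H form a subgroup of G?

Yes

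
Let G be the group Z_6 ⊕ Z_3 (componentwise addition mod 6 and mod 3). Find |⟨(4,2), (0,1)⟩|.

|⟨(4,2)⟩| = 3 and |⟨(0,1)⟩| = 3, so |H| is a multiple of lcm(3, 3) = 3 and divides |G| = 18.
Closing under the operation: H = {(0,0), (0,1), (0,2), (2,0), (2,1), (2,2), (4,0), (4,1), (4,2)}, so |H| = 9.

9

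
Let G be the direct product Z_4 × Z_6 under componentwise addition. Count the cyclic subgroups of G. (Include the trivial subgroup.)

12

Each element a generates a cyclic subgroup ⟨a⟩; distinct elements may generate the same one (a cyclic group of order d has φ(d) generators).
Cyclic subgroups by order — order 1: 1; order 2: 3; order 3: 1; order 4: 2; order 6: 3; order 12: 2.
Total: 12.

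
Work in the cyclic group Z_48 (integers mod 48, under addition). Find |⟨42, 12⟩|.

8

|⟨42⟩| = 8 and |⟨12⟩| = 4, so |H| is a multiple of lcm(8, 4) = 8 and divides |G| = 48.
Closing under the operation: H = {0, 6, 12, 18, 24, 30, 36, 42}, so |H| = 8.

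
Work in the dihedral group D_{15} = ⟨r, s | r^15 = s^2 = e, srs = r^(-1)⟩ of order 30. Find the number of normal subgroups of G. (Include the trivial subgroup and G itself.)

5

G has 28 subgroups. Checking conjugation-invariance by order — order 1: 1/1 normal; order 2: 0/15 normal; order 3: 1/1 normal; order 5: 1/1 normal; order 6: 0/5 normal; order 10: 0/3 normal; order 15: 1/1 normal; order 30: 1/1 normal.
Total normal subgroups: 5.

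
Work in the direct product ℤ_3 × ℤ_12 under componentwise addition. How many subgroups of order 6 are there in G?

4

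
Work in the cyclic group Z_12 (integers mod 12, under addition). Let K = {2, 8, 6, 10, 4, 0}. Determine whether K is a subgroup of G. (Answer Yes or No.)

Yes

|K| = 6 divides |G| = 12, consistent with Lagrange.
K contains the identity, every element's inverse is in K, and K is closed under +: it is a subgroup.
In fact K = ⟨2⟩.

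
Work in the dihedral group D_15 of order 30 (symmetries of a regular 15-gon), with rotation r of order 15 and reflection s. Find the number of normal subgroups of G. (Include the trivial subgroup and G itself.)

5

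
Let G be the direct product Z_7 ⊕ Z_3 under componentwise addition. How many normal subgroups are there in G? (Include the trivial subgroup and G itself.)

4

G is abelian, so every subgroup is normal.
G has 4 subgroups in total, hence 4 normal subgroups.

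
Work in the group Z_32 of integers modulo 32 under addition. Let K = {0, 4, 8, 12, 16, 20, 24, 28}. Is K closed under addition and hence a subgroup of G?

|K| = 8 divides |G| = 32, consistent with Lagrange.
K contains the identity, every element's inverse is in K, and K is closed under +: it is a subgroup.
In fact K = ⟨4⟩.

Yes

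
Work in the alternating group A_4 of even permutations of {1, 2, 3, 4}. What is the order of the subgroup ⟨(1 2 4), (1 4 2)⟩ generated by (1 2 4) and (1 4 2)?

3

|⟨(1 2 4)⟩| = 3 and |⟨(1 4 2)⟩| = 3, so |H| is a multiple of lcm(3, 3) = 3 and divides |G| = 12.
Closing under the operation: H = {e, (1 2 4), (1 4 2)}, so |H| = 3.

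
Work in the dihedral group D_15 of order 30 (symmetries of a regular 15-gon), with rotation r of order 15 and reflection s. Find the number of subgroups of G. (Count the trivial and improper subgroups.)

|G| = 30, so by Lagrange every subgroup order divides 30. Divisors: 1, 2, 3, 5, 6, 10, 15, 30.
Subgroups by order — order 1: 1; order 2: 15; order 3: 1; order 5: 1; order 6: 5; order 10: 3; order 15: 1; order 30: 1.
Total: 1 + 15 + 1 + 1 + 5 + 3 + 1 + 1 = 28.

28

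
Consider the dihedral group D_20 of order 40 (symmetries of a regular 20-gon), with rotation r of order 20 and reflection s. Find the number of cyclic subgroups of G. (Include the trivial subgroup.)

26

Group the elements of G by the cyclic subgroup they generate; each cyclic subgroup of order d accounts for φ(d) elements.
Cyclic subgroups by order — order 1: 1; order 2: 21; order 4: 1; order 5: 1; order 10: 1; order 20: 1.
Total: 26.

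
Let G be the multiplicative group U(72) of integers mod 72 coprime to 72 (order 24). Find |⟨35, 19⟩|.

4

|⟨35⟩| = 2 and |⟨19⟩| = 2, so |H| is a multiple of lcm(2, 2) = 2 and divides |G| = 24.
Closing under the operation: H = {1, 17, 19, 35}, so |H| = 4.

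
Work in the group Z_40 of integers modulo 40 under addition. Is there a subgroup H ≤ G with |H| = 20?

Yes

20 | 40. A subgroup of order 20 is {0, 2, 4, 6, 8, 10, 12, 14, 16, 18, 20, 22, 24, 26, 28, 30, 32, 34, 36, 38}.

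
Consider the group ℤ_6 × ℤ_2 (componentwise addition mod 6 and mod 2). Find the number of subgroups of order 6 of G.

3

|G| = 12 and 6 | 12, so subgroups of order 6 are possible by Lagrange.
The subgroups of order 6 are: {(0,0), (0,1), (2,0), (2,1), (4,0), (4,1)}; {(0,0), (1,0), (2,0), (3,0), (4,0), (5,0)}; {(0,0), (1,1), (2,0), (3,1), (4,0), (5,1)}.
So G has 3 subgroups of order 6.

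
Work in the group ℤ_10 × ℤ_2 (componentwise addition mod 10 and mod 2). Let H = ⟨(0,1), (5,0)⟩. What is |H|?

4

|⟨(0,1)⟩| = 2 and |⟨(5,0)⟩| = 2, so |H| is a multiple of lcm(2, 2) = 2 and divides |G| = 20.
Closing under the operation: H = {(0,0), (0,1), (5,0), (5,1)}, so |H| = 4.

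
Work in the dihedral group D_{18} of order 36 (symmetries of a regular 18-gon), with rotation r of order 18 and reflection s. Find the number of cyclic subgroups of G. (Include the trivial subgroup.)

24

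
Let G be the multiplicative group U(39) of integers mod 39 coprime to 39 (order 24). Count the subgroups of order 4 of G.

3

|G| = 24 and 4 | 24, so subgroups of order 4 are possible by Lagrange.
The subgroups of order 4 are: {1, 14, 25, 38}; {1, 25, 31, 34}; {1, 5, 8, 25}.
So G has 3 subgroups of order 4.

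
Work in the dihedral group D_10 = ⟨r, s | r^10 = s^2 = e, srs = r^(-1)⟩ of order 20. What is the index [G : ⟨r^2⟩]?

|⟨r^2⟩| = 5 and |G| = 20.
By Lagrange, [G : H] = |G|/|H| = 20/5 = 4.

4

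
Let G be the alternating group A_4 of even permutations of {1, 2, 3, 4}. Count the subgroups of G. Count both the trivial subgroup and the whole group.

10

|G| = 12, so by Lagrange every subgroup order divides 12. Divisors: 1, 2, 3, 4, 6, 12.
Subgroups by order — order 1: 1; order 2: 3; order 3: 4; order 4: 1; order 6: 0; order 12: 1.
Total: 1 + 3 + 4 + 1 + 0 + 1 = 10.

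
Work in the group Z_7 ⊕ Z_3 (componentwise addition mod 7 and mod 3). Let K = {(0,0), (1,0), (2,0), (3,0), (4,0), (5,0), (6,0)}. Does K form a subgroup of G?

|K| = 7 divides |G| = 21, consistent with Lagrange.
K contains the identity, every element's inverse is in K, and K is closed under +: it is a subgroup.
In fact K = ⟨(4,0)⟩.

Yes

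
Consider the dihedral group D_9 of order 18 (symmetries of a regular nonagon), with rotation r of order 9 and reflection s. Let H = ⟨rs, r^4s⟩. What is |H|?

|⟨rs⟩| = 2 and |⟨r^4s⟩| = 2, so |H| is a multiple of lcm(2, 2) = 2 and divides |G| = 18.
Closing under the operation: H = {e, r^3, r^6, rs, r^4s, r^7s}, so |H| = 6.

6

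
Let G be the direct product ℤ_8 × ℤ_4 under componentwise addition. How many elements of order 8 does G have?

16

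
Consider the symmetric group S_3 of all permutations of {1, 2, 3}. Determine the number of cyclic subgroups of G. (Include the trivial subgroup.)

5

A cyclic subgroup of order d is generated by each of its φ(d) elements of order d, so the cyclic subgroups of order d number (#elements of order d)/φ(d).
Cyclic subgroups by order — order 1: 1; order 2: 3; order 3: 1.
Total: 5.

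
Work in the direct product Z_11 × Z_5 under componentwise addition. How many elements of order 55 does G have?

40

An element (a,b) has order lcm(ord(a), ord(b)); count pairs with lcm equal to 55.
Enumerating gives 40 such elements.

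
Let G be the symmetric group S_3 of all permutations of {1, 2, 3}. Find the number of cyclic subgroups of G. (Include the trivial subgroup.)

A cyclic subgroup of order d is generated by each of its φ(d) elements of order d, so the cyclic subgroups of order d number (#elements of order d)/φ(d).
Cyclic subgroups by order — order 1: 1; order 2: 3; order 3: 1.
Total: 5.

5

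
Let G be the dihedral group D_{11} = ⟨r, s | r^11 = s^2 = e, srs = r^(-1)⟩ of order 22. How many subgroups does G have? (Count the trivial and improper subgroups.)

|G| = 22, so by Lagrange every subgroup order divides 22. Divisors: 1, 2, 11, 22.
Subgroups by order — order 1: 1; order 2: 11; order 11: 1; order 22: 1.
Total: 1 + 11 + 1 + 1 = 14.

14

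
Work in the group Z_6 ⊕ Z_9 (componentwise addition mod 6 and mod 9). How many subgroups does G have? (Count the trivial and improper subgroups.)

20

|G| = 54, so by Lagrange every subgroup order divides 54. Divisors: 1, 2, 3, 6, 9, 18, 27, 54.
Subgroups by order — order 1: 1; order 2: 1; order 3: 4; order 6: 4; order 9: 4; order 18: 4; order 27: 1; order 54: 1.
Total: 1 + 1 + 4 + 4 + 4 + 4 + 1 + 1 = 20.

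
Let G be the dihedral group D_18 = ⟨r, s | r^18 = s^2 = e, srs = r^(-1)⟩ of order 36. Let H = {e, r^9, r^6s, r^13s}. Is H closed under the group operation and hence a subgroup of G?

Closure fails: r^9 · r^13s = r^4s ∉ H. So H is not a subgroup.

No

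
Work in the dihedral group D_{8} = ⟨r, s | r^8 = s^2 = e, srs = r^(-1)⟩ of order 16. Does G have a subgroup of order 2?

Yes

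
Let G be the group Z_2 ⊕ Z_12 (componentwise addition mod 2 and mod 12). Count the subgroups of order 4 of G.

|G| = 24 and 4 | 24, so subgroups of order 4 are possible by Lagrange.
The subgroups of order 4 are: {(0,0), (0,3), (0,6), (0,9)}; {(0,0), (0,6), (1,0), (1,6)}; {(0,0), (0,6), (1,3), (1,9)}.
So G has 3 subgroups of order 4.

3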